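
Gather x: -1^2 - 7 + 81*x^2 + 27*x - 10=81*x^2 + 27*x - 18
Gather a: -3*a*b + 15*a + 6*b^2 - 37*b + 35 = a*(15 - 3*b) + 6*b^2 - 37*b + 35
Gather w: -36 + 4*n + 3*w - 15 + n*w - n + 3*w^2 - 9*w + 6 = 3*n + 3*w^2 + w*(n - 6) - 45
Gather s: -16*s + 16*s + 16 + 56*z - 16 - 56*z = 0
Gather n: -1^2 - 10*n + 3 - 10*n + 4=6 - 20*n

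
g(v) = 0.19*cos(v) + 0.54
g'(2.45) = -0.12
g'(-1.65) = 0.19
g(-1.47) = 0.56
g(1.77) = 0.50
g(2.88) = 0.36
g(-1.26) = 0.60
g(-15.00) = 0.40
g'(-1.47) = 0.19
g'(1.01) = -0.16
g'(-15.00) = 0.12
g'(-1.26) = 0.18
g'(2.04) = -0.17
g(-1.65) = 0.52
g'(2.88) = -0.05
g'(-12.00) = -0.10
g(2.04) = 0.45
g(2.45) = 0.39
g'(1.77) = -0.19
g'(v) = -0.19*sin(v)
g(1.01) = 0.64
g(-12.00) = 0.70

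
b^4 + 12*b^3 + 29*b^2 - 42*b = b*(b - 1)*(b + 6)*(b + 7)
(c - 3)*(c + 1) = c^2 - 2*c - 3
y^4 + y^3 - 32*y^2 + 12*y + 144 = (y - 4)*(y - 3)*(y + 2)*(y + 6)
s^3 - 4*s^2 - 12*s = s*(s - 6)*(s + 2)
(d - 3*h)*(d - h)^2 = d^3 - 5*d^2*h + 7*d*h^2 - 3*h^3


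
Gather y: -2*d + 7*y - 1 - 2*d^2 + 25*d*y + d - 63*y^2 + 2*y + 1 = -2*d^2 - d - 63*y^2 + y*(25*d + 9)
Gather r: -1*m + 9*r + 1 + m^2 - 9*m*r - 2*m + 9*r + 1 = m^2 - 3*m + r*(18 - 9*m) + 2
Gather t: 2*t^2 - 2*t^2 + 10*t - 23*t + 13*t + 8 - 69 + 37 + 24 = 0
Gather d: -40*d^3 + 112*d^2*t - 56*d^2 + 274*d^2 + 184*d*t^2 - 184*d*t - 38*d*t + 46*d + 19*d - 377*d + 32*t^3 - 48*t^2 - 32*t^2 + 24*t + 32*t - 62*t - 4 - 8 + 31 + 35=-40*d^3 + d^2*(112*t + 218) + d*(184*t^2 - 222*t - 312) + 32*t^3 - 80*t^2 - 6*t + 54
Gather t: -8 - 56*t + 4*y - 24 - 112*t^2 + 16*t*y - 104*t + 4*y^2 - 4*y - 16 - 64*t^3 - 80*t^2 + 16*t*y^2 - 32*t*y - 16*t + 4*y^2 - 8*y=-64*t^3 - 192*t^2 + t*(16*y^2 - 16*y - 176) + 8*y^2 - 8*y - 48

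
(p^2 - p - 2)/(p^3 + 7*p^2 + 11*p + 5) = (p - 2)/(p^2 + 6*p + 5)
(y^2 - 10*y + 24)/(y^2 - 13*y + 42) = (y - 4)/(y - 7)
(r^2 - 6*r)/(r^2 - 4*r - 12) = r/(r + 2)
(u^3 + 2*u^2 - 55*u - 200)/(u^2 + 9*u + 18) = (u^3 + 2*u^2 - 55*u - 200)/(u^2 + 9*u + 18)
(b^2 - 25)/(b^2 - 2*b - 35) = (b - 5)/(b - 7)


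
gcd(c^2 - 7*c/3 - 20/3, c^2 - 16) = c - 4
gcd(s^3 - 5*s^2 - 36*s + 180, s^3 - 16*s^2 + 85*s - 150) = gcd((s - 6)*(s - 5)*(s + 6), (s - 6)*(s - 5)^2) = s^2 - 11*s + 30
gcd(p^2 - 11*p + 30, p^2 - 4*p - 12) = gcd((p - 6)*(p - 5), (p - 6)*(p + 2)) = p - 6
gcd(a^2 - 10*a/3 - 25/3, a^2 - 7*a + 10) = a - 5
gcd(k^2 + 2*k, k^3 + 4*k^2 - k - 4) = 1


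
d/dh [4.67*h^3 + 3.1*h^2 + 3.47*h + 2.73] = 14.01*h^2 + 6.2*h + 3.47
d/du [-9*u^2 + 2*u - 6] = 2 - 18*u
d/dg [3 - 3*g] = -3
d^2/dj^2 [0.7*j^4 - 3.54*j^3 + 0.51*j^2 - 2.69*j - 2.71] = 8.4*j^2 - 21.24*j + 1.02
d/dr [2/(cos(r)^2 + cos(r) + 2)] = 2*(2*cos(r) + 1)*sin(r)/(cos(r)^2 + cos(r) + 2)^2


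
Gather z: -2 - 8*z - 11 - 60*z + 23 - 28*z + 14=24 - 96*z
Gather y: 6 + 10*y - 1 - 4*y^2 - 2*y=-4*y^2 + 8*y + 5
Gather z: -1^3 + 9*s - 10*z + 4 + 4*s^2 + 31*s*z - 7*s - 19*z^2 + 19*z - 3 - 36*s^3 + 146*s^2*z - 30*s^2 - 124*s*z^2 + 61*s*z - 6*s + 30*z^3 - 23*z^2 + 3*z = -36*s^3 - 26*s^2 - 4*s + 30*z^3 + z^2*(-124*s - 42) + z*(146*s^2 + 92*s + 12)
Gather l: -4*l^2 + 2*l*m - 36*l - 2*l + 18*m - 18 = -4*l^2 + l*(2*m - 38) + 18*m - 18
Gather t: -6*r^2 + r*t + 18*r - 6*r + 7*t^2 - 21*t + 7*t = -6*r^2 + 12*r + 7*t^2 + t*(r - 14)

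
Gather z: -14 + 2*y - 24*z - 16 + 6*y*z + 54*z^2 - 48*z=2*y + 54*z^2 + z*(6*y - 72) - 30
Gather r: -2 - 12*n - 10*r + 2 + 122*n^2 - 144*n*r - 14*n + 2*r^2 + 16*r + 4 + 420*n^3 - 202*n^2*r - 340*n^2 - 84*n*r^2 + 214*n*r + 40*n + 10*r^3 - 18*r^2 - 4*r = 420*n^3 - 218*n^2 + 14*n + 10*r^3 + r^2*(-84*n - 16) + r*(-202*n^2 + 70*n + 2) + 4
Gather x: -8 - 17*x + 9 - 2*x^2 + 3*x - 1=-2*x^2 - 14*x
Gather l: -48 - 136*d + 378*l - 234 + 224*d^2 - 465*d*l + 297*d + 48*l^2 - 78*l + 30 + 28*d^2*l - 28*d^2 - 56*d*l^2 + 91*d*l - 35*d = 196*d^2 + 126*d + l^2*(48 - 56*d) + l*(28*d^2 - 374*d + 300) - 252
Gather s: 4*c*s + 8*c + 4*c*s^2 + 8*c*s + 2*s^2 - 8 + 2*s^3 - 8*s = 8*c + 2*s^3 + s^2*(4*c + 2) + s*(12*c - 8) - 8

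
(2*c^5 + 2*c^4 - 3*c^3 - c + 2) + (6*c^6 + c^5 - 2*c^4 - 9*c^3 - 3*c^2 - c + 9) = 6*c^6 + 3*c^5 - 12*c^3 - 3*c^2 - 2*c + 11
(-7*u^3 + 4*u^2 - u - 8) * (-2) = 14*u^3 - 8*u^2 + 2*u + 16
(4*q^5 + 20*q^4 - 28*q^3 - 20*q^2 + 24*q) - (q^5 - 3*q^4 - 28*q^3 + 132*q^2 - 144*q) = 3*q^5 + 23*q^4 - 152*q^2 + 168*q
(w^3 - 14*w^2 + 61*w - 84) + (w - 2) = w^3 - 14*w^2 + 62*w - 86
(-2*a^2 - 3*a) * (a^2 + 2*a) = -2*a^4 - 7*a^3 - 6*a^2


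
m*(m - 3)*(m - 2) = m^3 - 5*m^2 + 6*m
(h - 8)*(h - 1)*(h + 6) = h^3 - 3*h^2 - 46*h + 48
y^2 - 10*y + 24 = (y - 6)*(y - 4)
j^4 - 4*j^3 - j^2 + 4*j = j*(j - 4)*(j - 1)*(j + 1)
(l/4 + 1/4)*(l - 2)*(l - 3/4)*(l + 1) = l^4/4 - 3*l^3/16 - 3*l^2/4 + l/16 + 3/8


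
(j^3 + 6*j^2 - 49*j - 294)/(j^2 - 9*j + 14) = (j^2 + 13*j + 42)/(j - 2)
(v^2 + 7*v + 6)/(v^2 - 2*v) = (v^2 + 7*v + 6)/(v*(v - 2))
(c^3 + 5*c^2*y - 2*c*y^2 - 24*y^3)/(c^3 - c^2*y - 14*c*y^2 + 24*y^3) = (-c - 3*y)/(-c + 3*y)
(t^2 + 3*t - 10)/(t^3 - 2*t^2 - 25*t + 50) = 1/(t - 5)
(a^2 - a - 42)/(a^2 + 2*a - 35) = (a^2 - a - 42)/(a^2 + 2*a - 35)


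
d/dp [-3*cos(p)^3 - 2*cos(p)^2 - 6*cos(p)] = (9*cos(p)^2 + 4*cos(p) + 6)*sin(p)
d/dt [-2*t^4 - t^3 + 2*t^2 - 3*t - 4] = -8*t^3 - 3*t^2 + 4*t - 3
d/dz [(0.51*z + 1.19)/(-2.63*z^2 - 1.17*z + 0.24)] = (1.3413*z^2 + 6.2594*z + 1.5147)/(6.9169*z^4 + 6.1542*z^3 + 0.1065*z^2 - 0.5616*z + 0.0576)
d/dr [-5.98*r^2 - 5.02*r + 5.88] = -11.96*r - 5.02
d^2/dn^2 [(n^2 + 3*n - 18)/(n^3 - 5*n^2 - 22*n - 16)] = 2*(n^6 + 9*n^5 - 87*n^4 + 863*n^3 - 114*n^2 - 7524*n - 8072)/(n^9 - 15*n^8 + 9*n^7 + 487*n^6 + 282*n^5 - 6348*n^4 - 20440*n^3 - 27072*n^2 - 16896*n - 4096)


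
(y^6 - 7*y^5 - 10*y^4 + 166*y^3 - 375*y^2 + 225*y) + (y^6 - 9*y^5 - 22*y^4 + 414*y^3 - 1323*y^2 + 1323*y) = 2*y^6 - 16*y^5 - 32*y^4 + 580*y^3 - 1698*y^2 + 1548*y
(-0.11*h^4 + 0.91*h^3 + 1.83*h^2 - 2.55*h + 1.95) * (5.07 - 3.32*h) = 0.3652*h^5 - 3.5789*h^4 - 1.4619*h^3 + 17.7441*h^2 - 19.4025*h + 9.8865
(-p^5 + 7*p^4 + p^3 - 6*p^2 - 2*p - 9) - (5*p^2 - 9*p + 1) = -p^5 + 7*p^4 + p^3 - 11*p^2 + 7*p - 10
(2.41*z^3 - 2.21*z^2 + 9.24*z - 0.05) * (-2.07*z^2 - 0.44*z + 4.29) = -4.9887*z^5 + 3.5143*z^4 - 7.8155*z^3 - 13.443*z^2 + 39.6616*z - 0.2145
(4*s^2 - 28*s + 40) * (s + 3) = 4*s^3 - 16*s^2 - 44*s + 120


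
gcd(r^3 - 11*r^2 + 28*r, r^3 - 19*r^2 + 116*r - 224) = r^2 - 11*r + 28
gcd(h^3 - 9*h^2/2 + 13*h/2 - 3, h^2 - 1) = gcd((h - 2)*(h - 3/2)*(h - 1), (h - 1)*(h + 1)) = h - 1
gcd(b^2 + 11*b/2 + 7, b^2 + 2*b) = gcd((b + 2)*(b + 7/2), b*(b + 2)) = b + 2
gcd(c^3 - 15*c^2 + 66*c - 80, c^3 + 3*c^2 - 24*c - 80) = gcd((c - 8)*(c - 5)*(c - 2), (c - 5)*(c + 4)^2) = c - 5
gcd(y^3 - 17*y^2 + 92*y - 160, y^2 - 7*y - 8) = y - 8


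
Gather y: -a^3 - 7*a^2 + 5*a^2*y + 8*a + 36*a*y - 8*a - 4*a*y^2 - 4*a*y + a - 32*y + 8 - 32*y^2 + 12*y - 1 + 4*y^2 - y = -a^3 - 7*a^2 + a + y^2*(-4*a - 28) + y*(5*a^2 + 32*a - 21) + 7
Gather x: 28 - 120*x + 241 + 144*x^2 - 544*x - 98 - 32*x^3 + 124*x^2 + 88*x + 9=-32*x^3 + 268*x^2 - 576*x + 180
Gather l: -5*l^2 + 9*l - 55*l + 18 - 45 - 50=-5*l^2 - 46*l - 77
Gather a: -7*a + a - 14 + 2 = -6*a - 12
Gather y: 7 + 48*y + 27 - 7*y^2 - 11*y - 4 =-7*y^2 + 37*y + 30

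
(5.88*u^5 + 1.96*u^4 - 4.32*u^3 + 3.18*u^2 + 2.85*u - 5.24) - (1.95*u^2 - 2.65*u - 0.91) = 5.88*u^5 + 1.96*u^4 - 4.32*u^3 + 1.23*u^2 + 5.5*u - 4.33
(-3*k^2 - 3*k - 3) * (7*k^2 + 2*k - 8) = -21*k^4 - 27*k^3 - 3*k^2 + 18*k + 24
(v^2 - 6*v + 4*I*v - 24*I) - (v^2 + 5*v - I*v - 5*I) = -11*v + 5*I*v - 19*I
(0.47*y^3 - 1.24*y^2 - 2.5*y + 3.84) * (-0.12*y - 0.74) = -0.0564*y^4 - 0.199*y^3 + 1.2176*y^2 + 1.3892*y - 2.8416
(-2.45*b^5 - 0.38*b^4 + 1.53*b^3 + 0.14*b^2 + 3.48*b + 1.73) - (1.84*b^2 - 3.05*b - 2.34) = -2.45*b^5 - 0.38*b^4 + 1.53*b^3 - 1.7*b^2 + 6.53*b + 4.07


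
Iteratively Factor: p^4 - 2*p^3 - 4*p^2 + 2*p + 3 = (p - 3)*(p^3 + p^2 - p - 1) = (p - 3)*(p + 1)*(p^2 - 1) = (p - 3)*(p - 1)*(p + 1)*(p + 1)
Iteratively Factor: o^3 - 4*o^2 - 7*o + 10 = (o - 5)*(o^2 + o - 2) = (o - 5)*(o + 2)*(o - 1)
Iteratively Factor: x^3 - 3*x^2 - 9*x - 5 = (x + 1)*(x^2 - 4*x - 5) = (x + 1)^2*(x - 5)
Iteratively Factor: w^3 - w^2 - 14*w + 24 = (w - 3)*(w^2 + 2*w - 8) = (w - 3)*(w + 4)*(w - 2)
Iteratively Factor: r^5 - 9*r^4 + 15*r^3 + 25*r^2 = (r)*(r^4 - 9*r^3 + 15*r^2 + 25*r) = r*(r - 5)*(r^3 - 4*r^2 - 5*r) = r^2*(r - 5)*(r^2 - 4*r - 5) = r^2*(r - 5)^2*(r + 1)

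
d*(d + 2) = d^2 + 2*d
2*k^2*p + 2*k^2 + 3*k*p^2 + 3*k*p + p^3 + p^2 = (k + p)*(2*k + p)*(p + 1)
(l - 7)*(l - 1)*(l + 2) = l^3 - 6*l^2 - 9*l + 14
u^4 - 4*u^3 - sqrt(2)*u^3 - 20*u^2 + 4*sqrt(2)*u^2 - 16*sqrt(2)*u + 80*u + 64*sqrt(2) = (u - 4)*(u - 4*sqrt(2))*(u + sqrt(2))*(u + 2*sqrt(2))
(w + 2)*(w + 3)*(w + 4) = w^3 + 9*w^2 + 26*w + 24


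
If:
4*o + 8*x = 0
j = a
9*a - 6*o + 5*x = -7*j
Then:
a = -17*x/16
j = -17*x/16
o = -2*x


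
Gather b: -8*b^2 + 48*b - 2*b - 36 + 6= -8*b^2 + 46*b - 30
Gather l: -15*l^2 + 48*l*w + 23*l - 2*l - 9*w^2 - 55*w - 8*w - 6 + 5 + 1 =-15*l^2 + l*(48*w + 21) - 9*w^2 - 63*w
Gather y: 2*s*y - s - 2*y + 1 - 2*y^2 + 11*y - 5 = -s - 2*y^2 + y*(2*s + 9) - 4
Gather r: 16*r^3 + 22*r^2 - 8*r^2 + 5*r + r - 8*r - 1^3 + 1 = 16*r^3 + 14*r^2 - 2*r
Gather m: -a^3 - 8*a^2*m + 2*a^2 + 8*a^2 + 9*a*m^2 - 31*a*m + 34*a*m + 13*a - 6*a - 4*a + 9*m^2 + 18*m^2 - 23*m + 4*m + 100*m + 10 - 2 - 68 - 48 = -a^3 + 10*a^2 + 3*a + m^2*(9*a + 27) + m*(-8*a^2 + 3*a + 81) - 108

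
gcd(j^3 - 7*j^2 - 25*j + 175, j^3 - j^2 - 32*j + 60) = j - 5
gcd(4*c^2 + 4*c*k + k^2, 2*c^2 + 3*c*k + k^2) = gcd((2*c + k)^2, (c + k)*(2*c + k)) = 2*c + k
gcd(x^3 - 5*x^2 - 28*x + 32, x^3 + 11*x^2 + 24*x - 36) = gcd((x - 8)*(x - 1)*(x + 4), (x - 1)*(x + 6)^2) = x - 1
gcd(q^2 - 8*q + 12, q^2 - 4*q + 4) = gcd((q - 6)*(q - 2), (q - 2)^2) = q - 2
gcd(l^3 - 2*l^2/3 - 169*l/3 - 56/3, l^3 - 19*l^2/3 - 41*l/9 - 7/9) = l + 1/3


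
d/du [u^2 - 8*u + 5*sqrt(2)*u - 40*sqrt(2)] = 2*u - 8 + 5*sqrt(2)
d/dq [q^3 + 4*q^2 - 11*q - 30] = 3*q^2 + 8*q - 11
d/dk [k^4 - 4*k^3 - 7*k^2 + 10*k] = 4*k^3 - 12*k^2 - 14*k + 10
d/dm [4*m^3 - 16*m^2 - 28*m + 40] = 12*m^2 - 32*m - 28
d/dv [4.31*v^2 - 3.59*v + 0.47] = 8.62*v - 3.59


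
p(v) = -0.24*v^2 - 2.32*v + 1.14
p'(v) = -0.48*v - 2.32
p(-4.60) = 6.73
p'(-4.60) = -0.11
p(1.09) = -1.67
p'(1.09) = -2.84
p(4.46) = -13.98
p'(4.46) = -4.46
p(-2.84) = 5.79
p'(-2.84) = -0.96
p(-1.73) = 4.44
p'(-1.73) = -1.49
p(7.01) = -26.92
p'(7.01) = -5.68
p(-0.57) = 2.38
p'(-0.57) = -2.05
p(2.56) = -6.37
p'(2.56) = -3.55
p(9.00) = -39.18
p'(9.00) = -6.64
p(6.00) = -21.42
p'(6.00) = -5.20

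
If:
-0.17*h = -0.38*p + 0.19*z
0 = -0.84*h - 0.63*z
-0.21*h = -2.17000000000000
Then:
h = 10.33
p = -2.27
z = -13.78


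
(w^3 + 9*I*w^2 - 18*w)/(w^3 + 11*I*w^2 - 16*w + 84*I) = w*(w + 3*I)/(w^2 + 5*I*w + 14)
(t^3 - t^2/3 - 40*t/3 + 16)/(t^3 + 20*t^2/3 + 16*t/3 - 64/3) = (t - 3)/(t + 4)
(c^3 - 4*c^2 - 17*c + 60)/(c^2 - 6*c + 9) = (c^2 - c - 20)/(c - 3)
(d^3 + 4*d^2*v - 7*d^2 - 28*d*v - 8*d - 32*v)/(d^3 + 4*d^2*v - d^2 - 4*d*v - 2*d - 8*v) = (d - 8)/(d - 2)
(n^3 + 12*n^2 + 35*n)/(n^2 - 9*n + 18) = n*(n^2 + 12*n + 35)/(n^2 - 9*n + 18)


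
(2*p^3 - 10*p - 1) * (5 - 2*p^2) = -4*p^5 + 30*p^3 + 2*p^2 - 50*p - 5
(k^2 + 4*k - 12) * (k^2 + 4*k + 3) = k^4 + 8*k^3 + 7*k^2 - 36*k - 36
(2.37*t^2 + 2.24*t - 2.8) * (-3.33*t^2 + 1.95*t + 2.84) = -7.8921*t^4 - 2.8377*t^3 + 20.4228*t^2 + 0.9016*t - 7.952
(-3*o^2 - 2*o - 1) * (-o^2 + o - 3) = 3*o^4 - o^3 + 8*o^2 + 5*o + 3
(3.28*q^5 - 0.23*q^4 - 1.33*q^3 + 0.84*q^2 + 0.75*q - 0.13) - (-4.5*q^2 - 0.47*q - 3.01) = 3.28*q^5 - 0.23*q^4 - 1.33*q^3 + 5.34*q^2 + 1.22*q + 2.88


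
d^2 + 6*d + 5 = (d + 1)*(d + 5)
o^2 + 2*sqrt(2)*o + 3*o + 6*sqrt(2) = (o + 3)*(o + 2*sqrt(2))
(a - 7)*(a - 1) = a^2 - 8*a + 7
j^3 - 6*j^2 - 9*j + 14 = (j - 7)*(j - 1)*(j + 2)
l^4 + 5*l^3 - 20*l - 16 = (l - 2)*(l + 1)*(l + 2)*(l + 4)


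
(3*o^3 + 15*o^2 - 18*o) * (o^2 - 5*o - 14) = 3*o^5 - 135*o^3 - 120*o^2 + 252*o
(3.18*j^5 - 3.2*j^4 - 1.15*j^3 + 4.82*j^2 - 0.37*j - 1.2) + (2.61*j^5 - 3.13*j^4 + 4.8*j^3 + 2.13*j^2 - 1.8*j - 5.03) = 5.79*j^5 - 6.33*j^4 + 3.65*j^3 + 6.95*j^2 - 2.17*j - 6.23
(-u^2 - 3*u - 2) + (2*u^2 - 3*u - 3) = u^2 - 6*u - 5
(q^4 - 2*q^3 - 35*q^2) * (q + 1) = q^5 - q^4 - 37*q^3 - 35*q^2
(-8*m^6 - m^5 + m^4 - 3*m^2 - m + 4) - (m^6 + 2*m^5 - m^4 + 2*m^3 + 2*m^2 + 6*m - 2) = -9*m^6 - 3*m^5 + 2*m^4 - 2*m^3 - 5*m^2 - 7*m + 6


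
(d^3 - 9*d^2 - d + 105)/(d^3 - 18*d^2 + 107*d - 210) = (d + 3)/(d - 6)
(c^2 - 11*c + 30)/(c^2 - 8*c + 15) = (c - 6)/(c - 3)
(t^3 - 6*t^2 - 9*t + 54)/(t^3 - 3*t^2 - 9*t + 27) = (t - 6)/(t - 3)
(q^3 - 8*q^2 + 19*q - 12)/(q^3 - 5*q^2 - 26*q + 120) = (q^2 - 4*q + 3)/(q^2 - q - 30)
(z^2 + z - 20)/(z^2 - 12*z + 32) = (z + 5)/(z - 8)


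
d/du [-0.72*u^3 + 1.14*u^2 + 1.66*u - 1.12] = -2.16*u^2 + 2.28*u + 1.66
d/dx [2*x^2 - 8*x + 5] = 4*x - 8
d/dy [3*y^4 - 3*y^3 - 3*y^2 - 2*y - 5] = 12*y^3 - 9*y^2 - 6*y - 2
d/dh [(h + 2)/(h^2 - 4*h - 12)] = -1/(h^2 - 12*h + 36)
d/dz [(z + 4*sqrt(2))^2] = 2*z + 8*sqrt(2)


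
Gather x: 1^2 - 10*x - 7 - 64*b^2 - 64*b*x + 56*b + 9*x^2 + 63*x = -64*b^2 + 56*b + 9*x^2 + x*(53 - 64*b) - 6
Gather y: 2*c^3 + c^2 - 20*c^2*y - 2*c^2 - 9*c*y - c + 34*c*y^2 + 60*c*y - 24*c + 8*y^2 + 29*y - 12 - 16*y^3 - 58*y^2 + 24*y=2*c^3 - c^2 - 25*c - 16*y^3 + y^2*(34*c - 50) + y*(-20*c^2 + 51*c + 53) - 12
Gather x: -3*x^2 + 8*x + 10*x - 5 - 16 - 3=-3*x^2 + 18*x - 24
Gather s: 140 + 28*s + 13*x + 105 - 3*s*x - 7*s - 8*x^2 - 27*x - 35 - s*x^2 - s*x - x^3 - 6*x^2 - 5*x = s*(-x^2 - 4*x + 21) - x^3 - 14*x^2 - 19*x + 210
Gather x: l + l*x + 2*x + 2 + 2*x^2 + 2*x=l + 2*x^2 + x*(l + 4) + 2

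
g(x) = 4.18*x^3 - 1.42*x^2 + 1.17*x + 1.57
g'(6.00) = 435.57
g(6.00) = 860.35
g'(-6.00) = 469.65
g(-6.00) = -959.45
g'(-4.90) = 316.17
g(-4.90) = -530.03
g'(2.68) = 83.63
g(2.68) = 74.97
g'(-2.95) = 118.68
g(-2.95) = -121.55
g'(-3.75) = 188.16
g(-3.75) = -243.22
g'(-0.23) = 2.49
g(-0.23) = 1.17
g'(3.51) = 145.70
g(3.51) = 168.94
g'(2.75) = 88.19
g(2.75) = 80.98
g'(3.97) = 187.54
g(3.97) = 245.38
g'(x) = 12.54*x^2 - 2.84*x + 1.17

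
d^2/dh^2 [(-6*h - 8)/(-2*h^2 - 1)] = 8*(6*h^3 + 24*h^2 - 9*h - 4)/(8*h^6 + 12*h^4 + 6*h^2 + 1)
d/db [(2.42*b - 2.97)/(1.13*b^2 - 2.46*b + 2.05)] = (-2.7346*b^2 + 6.7122*b - 2.3452)/(1.2769*b^4 - 5.5596*b^3 + 10.6846*b^2 - 10.086*b + 4.2025)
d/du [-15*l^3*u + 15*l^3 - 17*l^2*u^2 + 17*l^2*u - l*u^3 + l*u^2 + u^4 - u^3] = -15*l^3 - 34*l^2*u + 17*l^2 - 3*l*u^2 + 2*l*u + 4*u^3 - 3*u^2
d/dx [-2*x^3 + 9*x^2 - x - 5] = -6*x^2 + 18*x - 1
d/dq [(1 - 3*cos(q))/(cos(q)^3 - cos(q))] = (-6*cos(q)^3 + 3*cos(q)^2 - 1)/(sin(q)^3*cos(q)^2)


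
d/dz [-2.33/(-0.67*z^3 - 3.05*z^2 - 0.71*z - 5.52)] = (-4.6833*z^2 - 14.213*z - 1.6543)/(0.67*z^3 + 3.05*z^2 + 0.71*z + 5.52)^2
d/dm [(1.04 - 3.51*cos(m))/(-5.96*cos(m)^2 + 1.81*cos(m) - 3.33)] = (20.9196*cos(m)^2 - 12.3968*cos(m) - 9.8059)*sin(m)/(35.5216*cos(m)^4 - 21.5752*cos(m)^3 + 42.9697*cos(m)^2 - 12.0546*cos(m) + 11.0889)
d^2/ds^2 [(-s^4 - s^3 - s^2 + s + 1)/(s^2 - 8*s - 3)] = 2*(-s^6 + 24*s^5 - 183*s^4 - 266*s^3 - 132*s^2 - 42*s + 34)/(s^6 - 24*s^5 + 183*s^4 - 368*s^3 - 549*s^2 - 216*s - 27)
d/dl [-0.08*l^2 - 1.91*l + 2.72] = -0.16*l - 1.91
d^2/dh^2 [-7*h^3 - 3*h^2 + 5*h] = -42*h - 6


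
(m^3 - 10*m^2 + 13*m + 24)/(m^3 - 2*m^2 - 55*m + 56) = (m^2 - 2*m - 3)/(m^2 + 6*m - 7)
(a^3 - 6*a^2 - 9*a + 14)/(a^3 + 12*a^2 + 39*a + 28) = (a^3 - 6*a^2 - 9*a + 14)/(a^3 + 12*a^2 + 39*a + 28)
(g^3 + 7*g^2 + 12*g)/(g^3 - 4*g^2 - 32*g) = (g + 3)/(g - 8)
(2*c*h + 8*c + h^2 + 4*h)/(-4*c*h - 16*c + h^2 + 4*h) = (-2*c - h)/(4*c - h)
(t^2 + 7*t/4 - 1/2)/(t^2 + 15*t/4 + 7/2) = (4*t - 1)/(4*t + 7)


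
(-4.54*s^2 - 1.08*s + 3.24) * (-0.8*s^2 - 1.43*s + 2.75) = 3.632*s^4 + 7.3562*s^3 - 13.5326*s^2 - 7.6032*s + 8.91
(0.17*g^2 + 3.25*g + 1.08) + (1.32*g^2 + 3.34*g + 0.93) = 1.49*g^2 + 6.59*g + 2.01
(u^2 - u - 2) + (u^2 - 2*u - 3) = 2*u^2 - 3*u - 5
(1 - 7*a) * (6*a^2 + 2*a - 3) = -42*a^3 - 8*a^2 + 23*a - 3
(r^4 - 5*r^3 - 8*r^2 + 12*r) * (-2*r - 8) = -2*r^5 + 2*r^4 + 56*r^3 + 40*r^2 - 96*r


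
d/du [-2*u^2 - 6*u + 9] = -4*u - 6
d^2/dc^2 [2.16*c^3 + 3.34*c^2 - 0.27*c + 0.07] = 12.96*c + 6.68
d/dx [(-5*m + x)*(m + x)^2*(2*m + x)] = -23*m^3 - 30*m^2*x - 3*m*x^2 + 4*x^3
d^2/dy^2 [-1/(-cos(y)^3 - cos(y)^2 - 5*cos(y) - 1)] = ((23*cos(y) + 8*cos(2*y) + 9*cos(3*y))*(cos(y)^3 + cos(y)^2 + 5*cos(y) + 1)/4 + 2*(3*cos(y)^2 + 2*cos(y) + 5)^2*sin(y)^2)/(cos(y)^3 + cos(y)^2 + 5*cos(y) + 1)^3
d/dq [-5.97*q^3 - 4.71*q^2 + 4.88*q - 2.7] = -17.91*q^2 - 9.42*q + 4.88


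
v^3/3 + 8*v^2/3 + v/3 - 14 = (v/3 + 1)*(v - 2)*(v + 7)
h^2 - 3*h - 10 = (h - 5)*(h + 2)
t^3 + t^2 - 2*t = t*(t - 1)*(t + 2)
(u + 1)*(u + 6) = u^2 + 7*u + 6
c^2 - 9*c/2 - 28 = (c - 8)*(c + 7/2)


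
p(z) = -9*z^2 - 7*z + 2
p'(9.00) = -169.00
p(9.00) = -790.00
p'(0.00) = -7.00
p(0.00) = 2.00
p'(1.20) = -28.60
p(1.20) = -19.36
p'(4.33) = -84.94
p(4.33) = -197.05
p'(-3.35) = 53.30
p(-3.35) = -75.55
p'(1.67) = -37.06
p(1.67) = -34.79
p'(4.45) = -87.10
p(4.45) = -207.37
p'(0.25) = -11.50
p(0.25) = -0.31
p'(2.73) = -56.14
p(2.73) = -84.19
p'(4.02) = -79.36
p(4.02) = -171.58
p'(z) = -18*z - 7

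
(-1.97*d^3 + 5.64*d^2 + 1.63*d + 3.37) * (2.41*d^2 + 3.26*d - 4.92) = -4.7477*d^5 + 7.1702*d^4 + 32.0071*d^3 - 14.3133*d^2 + 2.9666*d - 16.5804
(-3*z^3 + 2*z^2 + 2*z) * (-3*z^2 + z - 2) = 9*z^5 - 9*z^4 + 2*z^3 - 2*z^2 - 4*z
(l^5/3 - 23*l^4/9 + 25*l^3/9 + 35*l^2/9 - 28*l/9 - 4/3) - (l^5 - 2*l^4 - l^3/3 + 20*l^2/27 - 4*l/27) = -2*l^5/3 - 5*l^4/9 + 28*l^3/9 + 85*l^2/27 - 80*l/27 - 4/3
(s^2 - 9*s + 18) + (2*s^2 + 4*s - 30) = 3*s^2 - 5*s - 12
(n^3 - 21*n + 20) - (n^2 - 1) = n^3 - n^2 - 21*n + 21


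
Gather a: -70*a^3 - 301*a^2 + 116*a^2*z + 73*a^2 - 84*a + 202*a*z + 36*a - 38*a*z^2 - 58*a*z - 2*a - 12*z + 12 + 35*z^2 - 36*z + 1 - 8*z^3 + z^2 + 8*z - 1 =-70*a^3 + a^2*(116*z - 228) + a*(-38*z^2 + 144*z - 50) - 8*z^3 + 36*z^2 - 40*z + 12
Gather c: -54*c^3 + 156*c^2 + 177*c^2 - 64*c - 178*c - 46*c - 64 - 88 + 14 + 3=-54*c^3 + 333*c^2 - 288*c - 135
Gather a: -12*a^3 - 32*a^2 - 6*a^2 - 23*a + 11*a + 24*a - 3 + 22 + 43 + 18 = -12*a^3 - 38*a^2 + 12*a + 80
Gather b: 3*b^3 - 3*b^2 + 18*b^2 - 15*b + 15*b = 3*b^3 + 15*b^2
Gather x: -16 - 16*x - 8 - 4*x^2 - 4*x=-4*x^2 - 20*x - 24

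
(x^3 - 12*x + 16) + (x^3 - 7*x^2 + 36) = 2*x^3 - 7*x^2 - 12*x + 52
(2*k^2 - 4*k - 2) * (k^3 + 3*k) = 2*k^5 - 4*k^4 + 4*k^3 - 12*k^2 - 6*k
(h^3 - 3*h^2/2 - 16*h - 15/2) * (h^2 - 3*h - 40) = h^5 - 9*h^4/2 - 103*h^3/2 + 201*h^2/2 + 1325*h/2 + 300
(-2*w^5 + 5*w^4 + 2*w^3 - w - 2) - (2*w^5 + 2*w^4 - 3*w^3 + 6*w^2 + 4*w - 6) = -4*w^5 + 3*w^4 + 5*w^3 - 6*w^2 - 5*w + 4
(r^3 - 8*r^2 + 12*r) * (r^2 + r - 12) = r^5 - 7*r^4 - 8*r^3 + 108*r^2 - 144*r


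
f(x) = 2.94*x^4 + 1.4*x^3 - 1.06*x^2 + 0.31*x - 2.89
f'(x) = 11.76*x^3 + 4.2*x^2 - 2.12*x + 0.31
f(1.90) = 41.79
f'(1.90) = 92.11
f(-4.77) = 1341.59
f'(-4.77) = -1170.34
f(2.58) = 145.16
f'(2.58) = 224.76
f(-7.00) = 6521.74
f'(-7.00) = -3812.73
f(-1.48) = 3.90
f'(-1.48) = -25.48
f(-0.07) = -2.92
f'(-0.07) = 0.47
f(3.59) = 537.68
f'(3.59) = 590.94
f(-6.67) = 5351.48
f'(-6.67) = -3288.37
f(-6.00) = 3464.93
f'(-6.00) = -2375.93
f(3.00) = 264.44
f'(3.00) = 349.27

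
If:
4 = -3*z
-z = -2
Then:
No Solution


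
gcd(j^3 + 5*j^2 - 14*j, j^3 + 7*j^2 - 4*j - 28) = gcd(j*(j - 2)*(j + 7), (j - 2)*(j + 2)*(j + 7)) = j^2 + 5*j - 14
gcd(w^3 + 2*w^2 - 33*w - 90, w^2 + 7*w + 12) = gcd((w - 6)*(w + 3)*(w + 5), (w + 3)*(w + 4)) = w + 3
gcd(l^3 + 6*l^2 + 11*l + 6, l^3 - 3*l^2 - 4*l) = l + 1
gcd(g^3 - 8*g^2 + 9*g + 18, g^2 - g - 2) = g + 1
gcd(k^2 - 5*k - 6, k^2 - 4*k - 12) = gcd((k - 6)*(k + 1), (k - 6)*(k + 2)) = k - 6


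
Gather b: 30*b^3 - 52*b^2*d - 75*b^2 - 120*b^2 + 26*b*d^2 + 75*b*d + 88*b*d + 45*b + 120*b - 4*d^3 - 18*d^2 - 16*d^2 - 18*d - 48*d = 30*b^3 + b^2*(-52*d - 195) + b*(26*d^2 + 163*d + 165) - 4*d^3 - 34*d^2 - 66*d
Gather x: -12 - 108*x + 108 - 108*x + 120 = 216 - 216*x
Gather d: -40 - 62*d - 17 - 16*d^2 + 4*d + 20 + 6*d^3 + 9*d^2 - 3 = 6*d^3 - 7*d^2 - 58*d - 40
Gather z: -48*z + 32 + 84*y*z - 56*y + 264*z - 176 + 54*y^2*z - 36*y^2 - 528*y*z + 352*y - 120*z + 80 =-36*y^2 + 296*y + z*(54*y^2 - 444*y + 96) - 64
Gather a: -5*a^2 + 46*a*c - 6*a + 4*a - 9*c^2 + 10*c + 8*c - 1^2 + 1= -5*a^2 + a*(46*c - 2) - 9*c^2 + 18*c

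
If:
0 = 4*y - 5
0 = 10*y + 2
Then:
No Solution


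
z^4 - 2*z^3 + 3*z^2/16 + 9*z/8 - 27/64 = (z - 3/2)*(z - 3/4)*(z - 1/2)*(z + 3/4)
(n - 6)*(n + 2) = n^2 - 4*n - 12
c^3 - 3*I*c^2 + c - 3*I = (c - 3*I)*(c - I)*(c + I)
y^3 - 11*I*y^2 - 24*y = y*(y - 8*I)*(y - 3*I)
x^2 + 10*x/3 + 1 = (x + 1/3)*(x + 3)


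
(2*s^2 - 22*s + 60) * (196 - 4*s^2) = -8*s^4 + 88*s^3 + 152*s^2 - 4312*s + 11760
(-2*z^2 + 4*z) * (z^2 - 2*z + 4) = -2*z^4 + 8*z^3 - 16*z^2 + 16*z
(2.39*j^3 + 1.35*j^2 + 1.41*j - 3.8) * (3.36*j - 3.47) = 8.0304*j^4 - 3.7573*j^3 + 0.0530999999999988*j^2 - 17.6607*j + 13.186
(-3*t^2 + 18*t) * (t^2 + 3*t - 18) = -3*t^4 + 9*t^3 + 108*t^2 - 324*t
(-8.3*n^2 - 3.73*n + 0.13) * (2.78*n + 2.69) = -23.074*n^3 - 32.6964*n^2 - 9.6723*n + 0.3497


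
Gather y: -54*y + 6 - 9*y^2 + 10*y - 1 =-9*y^2 - 44*y + 5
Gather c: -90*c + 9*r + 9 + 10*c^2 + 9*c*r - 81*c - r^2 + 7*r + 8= 10*c^2 + c*(9*r - 171) - r^2 + 16*r + 17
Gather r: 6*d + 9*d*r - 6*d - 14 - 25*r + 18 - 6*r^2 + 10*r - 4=-6*r^2 + r*(9*d - 15)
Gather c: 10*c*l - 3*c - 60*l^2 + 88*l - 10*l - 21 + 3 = c*(10*l - 3) - 60*l^2 + 78*l - 18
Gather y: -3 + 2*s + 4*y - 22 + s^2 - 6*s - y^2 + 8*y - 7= s^2 - 4*s - y^2 + 12*y - 32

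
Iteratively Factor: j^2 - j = (j - 1)*(j)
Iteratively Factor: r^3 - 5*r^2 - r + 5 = (r - 1)*(r^2 - 4*r - 5) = (r - 1)*(r + 1)*(r - 5)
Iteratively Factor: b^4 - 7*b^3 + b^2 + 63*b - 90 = (b + 3)*(b^3 - 10*b^2 + 31*b - 30) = (b - 3)*(b + 3)*(b^2 - 7*b + 10) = (b - 5)*(b - 3)*(b + 3)*(b - 2)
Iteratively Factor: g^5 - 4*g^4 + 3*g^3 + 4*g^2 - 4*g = (g)*(g^4 - 4*g^3 + 3*g^2 + 4*g - 4) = g*(g - 2)*(g^3 - 2*g^2 - g + 2) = g*(g - 2)*(g + 1)*(g^2 - 3*g + 2) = g*(g - 2)^2*(g + 1)*(g - 1)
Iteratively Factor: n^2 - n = (n)*(n - 1)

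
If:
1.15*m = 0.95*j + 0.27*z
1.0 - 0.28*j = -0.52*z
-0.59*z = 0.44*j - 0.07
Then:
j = 1.59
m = 1.06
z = -1.07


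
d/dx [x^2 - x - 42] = 2*x - 1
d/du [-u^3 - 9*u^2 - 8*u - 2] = -3*u^2 - 18*u - 8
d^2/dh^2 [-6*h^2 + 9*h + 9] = -12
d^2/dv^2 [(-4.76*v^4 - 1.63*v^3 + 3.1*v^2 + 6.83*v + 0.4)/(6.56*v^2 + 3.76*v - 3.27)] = (-409.679872*v^6 - 704.449535999999*v^5 + 208.876416*v^4 + 1255.2952*v^3 + 11.7415679999999*v^2 + 833.691054*v + 262.719452)/(282.300416*v^6 + 485.419008*v^5 - 143.931648*v^4 - 430.781696*v^3 + 71.746416*v^2 + 120.615912*v - 34.965783)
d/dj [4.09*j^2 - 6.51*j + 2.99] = 8.18*j - 6.51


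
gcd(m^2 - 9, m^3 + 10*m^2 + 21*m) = m + 3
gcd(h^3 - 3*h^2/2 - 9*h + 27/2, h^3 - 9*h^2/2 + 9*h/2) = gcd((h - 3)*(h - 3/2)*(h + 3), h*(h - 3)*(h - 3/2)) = h^2 - 9*h/2 + 9/2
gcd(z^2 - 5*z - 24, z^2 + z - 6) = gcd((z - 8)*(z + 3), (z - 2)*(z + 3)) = z + 3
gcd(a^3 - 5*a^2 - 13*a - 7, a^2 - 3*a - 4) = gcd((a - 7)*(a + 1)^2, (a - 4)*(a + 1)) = a + 1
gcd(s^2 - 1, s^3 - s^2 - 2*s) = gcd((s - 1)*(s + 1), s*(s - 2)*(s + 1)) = s + 1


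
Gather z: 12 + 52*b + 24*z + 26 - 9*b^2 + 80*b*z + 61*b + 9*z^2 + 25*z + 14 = -9*b^2 + 113*b + 9*z^2 + z*(80*b + 49) + 52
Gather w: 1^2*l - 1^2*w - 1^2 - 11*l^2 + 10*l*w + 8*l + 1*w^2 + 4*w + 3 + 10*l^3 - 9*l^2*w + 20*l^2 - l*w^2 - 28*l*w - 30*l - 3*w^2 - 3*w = 10*l^3 + 9*l^2 - 21*l + w^2*(-l - 2) + w*(-9*l^2 - 18*l) + 2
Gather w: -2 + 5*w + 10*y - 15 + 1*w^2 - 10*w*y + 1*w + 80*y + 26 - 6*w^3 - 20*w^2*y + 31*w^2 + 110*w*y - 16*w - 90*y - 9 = -6*w^3 + w^2*(32 - 20*y) + w*(100*y - 10)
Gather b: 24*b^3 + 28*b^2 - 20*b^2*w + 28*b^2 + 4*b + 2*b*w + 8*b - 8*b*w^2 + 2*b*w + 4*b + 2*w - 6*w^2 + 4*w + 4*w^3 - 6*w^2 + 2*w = 24*b^3 + b^2*(56 - 20*w) + b*(-8*w^2 + 4*w + 16) + 4*w^3 - 12*w^2 + 8*w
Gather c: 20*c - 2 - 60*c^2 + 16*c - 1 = -60*c^2 + 36*c - 3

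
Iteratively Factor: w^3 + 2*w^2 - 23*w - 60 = (w + 4)*(w^2 - 2*w - 15) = (w - 5)*(w + 4)*(w + 3)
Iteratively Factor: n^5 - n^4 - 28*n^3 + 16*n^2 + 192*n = (n - 4)*(n^4 + 3*n^3 - 16*n^2 - 48*n) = (n - 4)^2*(n^3 + 7*n^2 + 12*n) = (n - 4)^2*(n + 4)*(n^2 + 3*n) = n*(n - 4)^2*(n + 4)*(n + 3)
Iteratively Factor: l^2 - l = (l - 1)*(l)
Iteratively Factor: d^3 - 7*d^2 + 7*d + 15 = (d + 1)*(d^2 - 8*d + 15) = (d - 3)*(d + 1)*(d - 5)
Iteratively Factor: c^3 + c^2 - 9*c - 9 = (c + 1)*(c^2 - 9) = (c - 3)*(c + 1)*(c + 3)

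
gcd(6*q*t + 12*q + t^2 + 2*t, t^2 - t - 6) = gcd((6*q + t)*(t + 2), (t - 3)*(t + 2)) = t + 2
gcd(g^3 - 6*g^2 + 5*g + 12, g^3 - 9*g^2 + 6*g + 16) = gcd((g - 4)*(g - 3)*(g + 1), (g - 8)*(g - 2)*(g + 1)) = g + 1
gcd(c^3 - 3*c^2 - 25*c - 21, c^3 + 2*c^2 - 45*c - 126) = c^2 - 4*c - 21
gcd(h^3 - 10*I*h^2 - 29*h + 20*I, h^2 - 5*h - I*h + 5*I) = h - I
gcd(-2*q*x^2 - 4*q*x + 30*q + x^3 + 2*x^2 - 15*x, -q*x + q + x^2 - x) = 1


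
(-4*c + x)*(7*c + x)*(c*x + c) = -28*c^3*x - 28*c^3 + 3*c^2*x^2 + 3*c^2*x + c*x^3 + c*x^2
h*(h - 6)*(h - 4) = h^3 - 10*h^2 + 24*h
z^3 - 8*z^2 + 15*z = z*(z - 5)*(z - 3)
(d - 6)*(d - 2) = d^2 - 8*d + 12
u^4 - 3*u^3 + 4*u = u*(u - 2)^2*(u + 1)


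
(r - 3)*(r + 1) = r^2 - 2*r - 3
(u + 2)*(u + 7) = u^2 + 9*u + 14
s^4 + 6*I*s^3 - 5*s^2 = s^2*(s + I)*(s + 5*I)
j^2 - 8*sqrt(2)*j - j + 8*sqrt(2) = (j - 1)*(j - 8*sqrt(2))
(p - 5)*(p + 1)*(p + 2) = p^3 - 2*p^2 - 13*p - 10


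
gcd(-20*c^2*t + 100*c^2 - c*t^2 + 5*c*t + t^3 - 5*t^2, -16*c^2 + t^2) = 4*c + t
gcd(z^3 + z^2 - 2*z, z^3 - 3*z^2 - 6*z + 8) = z^2 + z - 2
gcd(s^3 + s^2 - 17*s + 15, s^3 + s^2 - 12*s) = s - 3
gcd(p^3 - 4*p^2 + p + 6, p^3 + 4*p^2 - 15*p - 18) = p^2 - 2*p - 3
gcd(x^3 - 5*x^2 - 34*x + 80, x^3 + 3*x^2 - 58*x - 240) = x^2 - 3*x - 40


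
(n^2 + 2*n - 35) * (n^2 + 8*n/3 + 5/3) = n^4 + 14*n^3/3 - 28*n^2 - 90*n - 175/3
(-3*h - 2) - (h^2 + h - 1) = -h^2 - 4*h - 1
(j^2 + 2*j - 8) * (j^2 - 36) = j^4 + 2*j^3 - 44*j^2 - 72*j + 288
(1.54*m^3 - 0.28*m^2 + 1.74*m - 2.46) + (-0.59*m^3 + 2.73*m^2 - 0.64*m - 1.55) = 0.95*m^3 + 2.45*m^2 + 1.1*m - 4.01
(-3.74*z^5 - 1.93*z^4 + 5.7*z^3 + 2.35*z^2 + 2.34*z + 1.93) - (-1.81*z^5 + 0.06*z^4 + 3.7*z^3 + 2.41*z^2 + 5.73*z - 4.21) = -1.93*z^5 - 1.99*z^4 + 2.0*z^3 - 0.0600000000000001*z^2 - 3.39*z + 6.14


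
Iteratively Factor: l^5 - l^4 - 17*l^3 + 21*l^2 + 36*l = (l + 1)*(l^4 - 2*l^3 - 15*l^2 + 36*l) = (l - 3)*(l + 1)*(l^3 + l^2 - 12*l) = (l - 3)*(l + 1)*(l + 4)*(l^2 - 3*l) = (l - 3)^2*(l + 1)*(l + 4)*(l)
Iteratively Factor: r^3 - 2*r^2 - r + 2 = (r + 1)*(r^2 - 3*r + 2) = (r - 2)*(r + 1)*(r - 1)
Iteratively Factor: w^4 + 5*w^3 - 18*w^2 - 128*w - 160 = (w + 4)*(w^3 + w^2 - 22*w - 40) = (w + 4)^2*(w^2 - 3*w - 10) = (w - 5)*(w + 4)^2*(w + 2)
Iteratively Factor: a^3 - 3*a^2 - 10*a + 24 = (a + 3)*(a^2 - 6*a + 8) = (a - 2)*(a + 3)*(a - 4)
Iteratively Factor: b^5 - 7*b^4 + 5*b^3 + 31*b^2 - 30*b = (b)*(b^4 - 7*b^3 + 5*b^2 + 31*b - 30) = b*(b + 2)*(b^3 - 9*b^2 + 23*b - 15) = b*(b - 3)*(b + 2)*(b^2 - 6*b + 5) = b*(b - 5)*(b - 3)*(b + 2)*(b - 1)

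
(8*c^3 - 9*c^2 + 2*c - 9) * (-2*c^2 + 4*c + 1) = -16*c^5 + 50*c^4 - 32*c^3 + 17*c^2 - 34*c - 9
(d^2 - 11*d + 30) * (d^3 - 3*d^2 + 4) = d^5 - 14*d^4 + 63*d^3 - 86*d^2 - 44*d + 120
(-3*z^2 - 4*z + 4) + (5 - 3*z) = -3*z^2 - 7*z + 9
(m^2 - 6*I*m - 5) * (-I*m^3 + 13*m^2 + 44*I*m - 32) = -I*m^5 + 7*m^4 - 29*I*m^3 + 167*m^2 - 28*I*m + 160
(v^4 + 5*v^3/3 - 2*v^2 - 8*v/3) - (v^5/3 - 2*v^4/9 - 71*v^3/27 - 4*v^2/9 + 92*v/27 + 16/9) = -v^5/3 + 11*v^4/9 + 116*v^3/27 - 14*v^2/9 - 164*v/27 - 16/9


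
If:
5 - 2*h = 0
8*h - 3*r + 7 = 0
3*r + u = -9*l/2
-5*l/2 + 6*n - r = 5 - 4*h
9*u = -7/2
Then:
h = 5/2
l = -479/81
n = -1747/972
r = 9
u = -7/18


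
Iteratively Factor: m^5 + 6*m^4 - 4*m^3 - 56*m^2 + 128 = (m - 2)*(m^4 + 8*m^3 + 12*m^2 - 32*m - 64) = (m - 2)^2*(m^3 + 10*m^2 + 32*m + 32) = (m - 2)^2*(m + 4)*(m^2 + 6*m + 8) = (m - 2)^2*(m + 4)^2*(m + 2)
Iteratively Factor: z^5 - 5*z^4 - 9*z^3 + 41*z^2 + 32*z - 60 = (z - 3)*(z^4 - 2*z^3 - 15*z^2 - 4*z + 20) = (z - 3)*(z + 2)*(z^3 - 4*z^2 - 7*z + 10) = (z - 3)*(z - 1)*(z + 2)*(z^2 - 3*z - 10) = (z - 3)*(z - 1)*(z + 2)^2*(z - 5)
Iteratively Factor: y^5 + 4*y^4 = (y)*(y^4 + 4*y^3) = y^2*(y^3 + 4*y^2) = y^3*(y^2 + 4*y) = y^4*(y + 4)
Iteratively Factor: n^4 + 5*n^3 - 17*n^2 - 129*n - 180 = (n - 5)*(n^3 + 10*n^2 + 33*n + 36) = (n - 5)*(n + 4)*(n^2 + 6*n + 9) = (n - 5)*(n + 3)*(n + 4)*(n + 3)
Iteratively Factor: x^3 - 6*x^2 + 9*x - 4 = (x - 1)*(x^2 - 5*x + 4) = (x - 1)^2*(x - 4)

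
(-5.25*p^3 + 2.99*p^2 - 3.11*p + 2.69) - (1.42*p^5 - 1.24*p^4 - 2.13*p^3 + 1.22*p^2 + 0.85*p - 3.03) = -1.42*p^5 + 1.24*p^4 - 3.12*p^3 + 1.77*p^2 - 3.96*p + 5.72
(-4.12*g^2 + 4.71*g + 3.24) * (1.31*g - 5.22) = -5.3972*g^3 + 27.6765*g^2 - 20.3418*g - 16.9128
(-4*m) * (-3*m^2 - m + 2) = 12*m^3 + 4*m^2 - 8*m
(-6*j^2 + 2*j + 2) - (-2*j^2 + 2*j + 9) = -4*j^2 - 7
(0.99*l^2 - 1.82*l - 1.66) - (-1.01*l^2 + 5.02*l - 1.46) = 2.0*l^2 - 6.84*l - 0.2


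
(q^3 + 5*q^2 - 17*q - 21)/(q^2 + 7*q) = q - 2 - 3/q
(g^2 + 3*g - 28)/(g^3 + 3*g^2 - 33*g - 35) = (g - 4)/(g^2 - 4*g - 5)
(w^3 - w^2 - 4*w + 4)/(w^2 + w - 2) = w - 2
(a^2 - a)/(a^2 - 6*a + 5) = a/(a - 5)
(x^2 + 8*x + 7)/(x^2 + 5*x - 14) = (x + 1)/(x - 2)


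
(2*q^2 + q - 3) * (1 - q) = -2*q^3 + q^2 + 4*q - 3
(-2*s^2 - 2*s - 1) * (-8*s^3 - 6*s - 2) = 16*s^5 + 16*s^4 + 20*s^3 + 16*s^2 + 10*s + 2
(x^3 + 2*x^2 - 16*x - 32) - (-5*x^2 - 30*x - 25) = x^3 + 7*x^2 + 14*x - 7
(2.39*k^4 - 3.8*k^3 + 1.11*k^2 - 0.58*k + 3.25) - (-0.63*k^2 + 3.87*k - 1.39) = 2.39*k^4 - 3.8*k^3 + 1.74*k^2 - 4.45*k + 4.64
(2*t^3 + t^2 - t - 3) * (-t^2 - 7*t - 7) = -2*t^5 - 15*t^4 - 20*t^3 + 3*t^2 + 28*t + 21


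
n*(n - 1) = n^2 - n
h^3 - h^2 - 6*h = h*(h - 3)*(h + 2)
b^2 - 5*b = b*(b - 5)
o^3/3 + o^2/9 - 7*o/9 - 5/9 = (o/3 + 1/3)*(o - 5/3)*(o + 1)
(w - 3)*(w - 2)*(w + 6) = w^3 + w^2 - 24*w + 36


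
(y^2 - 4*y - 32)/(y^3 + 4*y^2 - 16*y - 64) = (y - 8)/(y^2 - 16)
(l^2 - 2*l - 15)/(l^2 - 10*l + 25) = (l + 3)/(l - 5)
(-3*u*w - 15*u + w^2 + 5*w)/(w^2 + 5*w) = (-3*u + w)/w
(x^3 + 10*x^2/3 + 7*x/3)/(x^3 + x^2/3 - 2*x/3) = (3*x + 7)/(3*x - 2)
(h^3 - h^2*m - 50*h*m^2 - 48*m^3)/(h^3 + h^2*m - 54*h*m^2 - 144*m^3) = (h + m)/(h + 3*m)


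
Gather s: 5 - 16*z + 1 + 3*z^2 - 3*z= 3*z^2 - 19*z + 6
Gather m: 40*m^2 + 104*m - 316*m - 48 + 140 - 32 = 40*m^2 - 212*m + 60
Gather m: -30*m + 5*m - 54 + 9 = -25*m - 45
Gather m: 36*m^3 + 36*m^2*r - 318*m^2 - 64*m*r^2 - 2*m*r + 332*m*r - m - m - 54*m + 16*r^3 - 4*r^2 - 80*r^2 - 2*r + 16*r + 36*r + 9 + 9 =36*m^3 + m^2*(36*r - 318) + m*(-64*r^2 + 330*r - 56) + 16*r^3 - 84*r^2 + 50*r + 18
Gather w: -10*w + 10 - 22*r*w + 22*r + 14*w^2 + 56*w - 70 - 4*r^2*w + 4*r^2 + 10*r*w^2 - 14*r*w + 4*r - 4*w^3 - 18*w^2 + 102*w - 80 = 4*r^2 + 26*r - 4*w^3 + w^2*(10*r - 4) + w*(-4*r^2 - 36*r + 148) - 140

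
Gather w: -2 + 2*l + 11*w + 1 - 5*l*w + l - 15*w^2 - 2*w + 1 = 3*l - 15*w^2 + w*(9 - 5*l)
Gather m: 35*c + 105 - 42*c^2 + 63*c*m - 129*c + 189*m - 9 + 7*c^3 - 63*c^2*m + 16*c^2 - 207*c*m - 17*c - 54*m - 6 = 7*c^3 - 26*c^2 - 111*c + m*(-63*c^2 - 144*c + 135) + 90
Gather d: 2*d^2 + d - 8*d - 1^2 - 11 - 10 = 2*d^2 - 7*d - 22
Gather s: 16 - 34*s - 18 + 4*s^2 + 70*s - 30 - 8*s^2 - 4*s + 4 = -4*s^2 + 32*s - 28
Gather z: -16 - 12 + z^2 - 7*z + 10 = z^2 - 7*z - 18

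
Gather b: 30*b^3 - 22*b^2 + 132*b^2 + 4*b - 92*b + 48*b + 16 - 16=30*b^3 + 110*b^2 - 40*b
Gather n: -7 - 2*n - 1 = -2*n - 8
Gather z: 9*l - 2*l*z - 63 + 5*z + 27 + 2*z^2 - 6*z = 9*l + 2*z^2 + z*(-2*l - 1) - 36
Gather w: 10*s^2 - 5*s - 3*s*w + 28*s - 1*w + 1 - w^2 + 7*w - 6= 10*s^2 + 23*s - w^2 + w*(6 - 3*s) - 5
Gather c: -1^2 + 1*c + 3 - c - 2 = 0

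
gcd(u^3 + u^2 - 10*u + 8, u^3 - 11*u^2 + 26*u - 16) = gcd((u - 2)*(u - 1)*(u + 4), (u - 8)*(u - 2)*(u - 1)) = u^2 - 3*u + 2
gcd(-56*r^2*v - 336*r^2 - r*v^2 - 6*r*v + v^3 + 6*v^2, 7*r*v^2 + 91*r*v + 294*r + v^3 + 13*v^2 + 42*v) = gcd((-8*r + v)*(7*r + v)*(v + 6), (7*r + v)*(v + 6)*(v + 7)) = 7*r*v + 42*r + v^2 + 6*v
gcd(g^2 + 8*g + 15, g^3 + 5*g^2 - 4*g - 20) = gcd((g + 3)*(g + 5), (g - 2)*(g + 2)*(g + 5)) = g + 5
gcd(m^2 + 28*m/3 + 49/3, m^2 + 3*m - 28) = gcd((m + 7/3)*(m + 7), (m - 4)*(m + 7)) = m + 7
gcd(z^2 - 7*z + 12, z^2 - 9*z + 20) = z - 4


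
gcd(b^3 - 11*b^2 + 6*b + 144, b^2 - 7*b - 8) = b - 8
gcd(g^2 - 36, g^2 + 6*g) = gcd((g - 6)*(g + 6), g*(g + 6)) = g + 6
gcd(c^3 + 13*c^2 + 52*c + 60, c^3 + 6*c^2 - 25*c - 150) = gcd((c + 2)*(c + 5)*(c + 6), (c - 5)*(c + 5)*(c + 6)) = c^2 + 11*c + 30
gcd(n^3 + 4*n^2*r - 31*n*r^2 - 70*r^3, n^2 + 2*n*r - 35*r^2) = -n^2 - 2*n*r + 35*r^2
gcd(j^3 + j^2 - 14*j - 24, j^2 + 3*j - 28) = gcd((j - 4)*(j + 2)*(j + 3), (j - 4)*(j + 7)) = j - 4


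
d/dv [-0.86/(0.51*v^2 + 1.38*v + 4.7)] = (0.8772*v + 1.1868)/(0.51*v^2 + 1.38*v + 4.7)^2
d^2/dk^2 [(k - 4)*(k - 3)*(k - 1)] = 6*k - 16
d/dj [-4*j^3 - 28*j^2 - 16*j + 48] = -12*j^2 - 56*j - 16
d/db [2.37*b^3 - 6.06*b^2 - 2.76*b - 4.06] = 7.11*b^2 - 12.12*b - 2.76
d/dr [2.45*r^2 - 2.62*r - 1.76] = 4.9*r - 2.62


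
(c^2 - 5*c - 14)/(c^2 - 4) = (c - 7)/(c - 2)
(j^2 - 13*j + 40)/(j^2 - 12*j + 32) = (j - 5)/(j - 4)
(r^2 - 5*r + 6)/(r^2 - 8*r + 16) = (r^2 - 5*r + 6)/(r^2 - 8*r + 16)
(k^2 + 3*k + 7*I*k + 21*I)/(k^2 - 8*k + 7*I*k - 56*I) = (k + 3)/(k - 8)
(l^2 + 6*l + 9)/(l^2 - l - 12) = (l + 3)/(l - 4)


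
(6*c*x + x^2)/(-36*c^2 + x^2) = x/(-6*c + x)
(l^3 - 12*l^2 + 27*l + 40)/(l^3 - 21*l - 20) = (l - 8)/(l + 4)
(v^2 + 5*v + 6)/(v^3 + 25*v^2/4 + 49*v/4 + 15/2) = 4/(4*v + 5)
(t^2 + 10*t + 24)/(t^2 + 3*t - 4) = (t + 6)/(t - 1)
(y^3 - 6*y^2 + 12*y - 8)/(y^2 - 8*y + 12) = (y^2 - 4*y + 4)/(y - 6)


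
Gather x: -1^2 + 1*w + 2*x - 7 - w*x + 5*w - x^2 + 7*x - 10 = 6*w - x^2 + x*(9 - w) - 18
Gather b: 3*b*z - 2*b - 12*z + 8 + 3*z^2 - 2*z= b*(3*z - 2) + 3*z^2 - 14*z + 8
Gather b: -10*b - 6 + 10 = 4 - 10*b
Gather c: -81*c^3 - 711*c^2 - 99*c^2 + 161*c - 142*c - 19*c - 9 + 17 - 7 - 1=-81*c^3 - 810*c^2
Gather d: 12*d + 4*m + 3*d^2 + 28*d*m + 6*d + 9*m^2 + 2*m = 3*d^2 + d*(28*m + 18) + 9*m^2 + 6*m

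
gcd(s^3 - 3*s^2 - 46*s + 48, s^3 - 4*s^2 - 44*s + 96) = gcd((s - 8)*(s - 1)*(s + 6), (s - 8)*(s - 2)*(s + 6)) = s^2 - 2*s - 48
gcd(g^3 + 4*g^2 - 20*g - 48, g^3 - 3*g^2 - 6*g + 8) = g^2 - 2*g - 8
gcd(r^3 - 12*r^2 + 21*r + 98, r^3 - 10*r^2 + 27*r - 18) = 1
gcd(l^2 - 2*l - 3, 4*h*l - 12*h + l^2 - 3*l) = l - 3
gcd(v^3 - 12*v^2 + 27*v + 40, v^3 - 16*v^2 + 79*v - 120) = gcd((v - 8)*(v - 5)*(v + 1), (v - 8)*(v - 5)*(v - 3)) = v^2 - 13*v + 40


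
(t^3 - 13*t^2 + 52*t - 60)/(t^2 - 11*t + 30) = t - 2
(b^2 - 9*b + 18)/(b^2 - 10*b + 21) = (b - 6)/(b - 7)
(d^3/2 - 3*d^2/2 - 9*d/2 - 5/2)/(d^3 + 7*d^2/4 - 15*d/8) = 4*(d^3 - 3*d^2 - 9*d - 5)/(d*(8*d^2 + 14*d - 15))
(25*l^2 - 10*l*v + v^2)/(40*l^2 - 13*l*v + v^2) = (-5*l + v)/(-8*l + v)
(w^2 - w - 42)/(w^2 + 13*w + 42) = (w - 7)/(w + 7)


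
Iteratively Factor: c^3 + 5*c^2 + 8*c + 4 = (c + 2)*(c^2 + 3*c + 2) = (c + 1)*(c + 2)*(c + 2)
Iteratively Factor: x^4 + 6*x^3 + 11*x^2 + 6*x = (x)*(x^3 + 6*x^2 + 11*x + 6) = x*(x + 1)*(x^2 + 5*x + 6) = x*(x + 1)*(x + 2)*(x + 3)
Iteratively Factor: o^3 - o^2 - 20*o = (o)*(o^2 - o - 20) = o*(o + 4)*(o - 5)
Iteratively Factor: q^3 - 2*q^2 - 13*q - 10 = (q - 5)*(q^2 + 3*q + 2) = (q - 5)*(q + 1)*(q + 2)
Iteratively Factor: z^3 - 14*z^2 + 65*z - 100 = (z - 5)*(z^2 - 9*z + 20) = (z - 5)*(z - 4)*(z - 5)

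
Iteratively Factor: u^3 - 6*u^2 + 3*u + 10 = (u + 1)*(u^2 - 7*u + 10) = (u - 2)*(u + 1)*(u - 5)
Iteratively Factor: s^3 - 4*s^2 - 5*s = (s - 5)*(s^2 + s) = (s - 5)*(s + 1)*(s)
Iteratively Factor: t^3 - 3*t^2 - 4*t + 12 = (t - 2)*(t^2 - t - 6) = (t - 2)*(t + 2)*(t - 3)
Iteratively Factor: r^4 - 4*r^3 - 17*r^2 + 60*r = (r - 5)*(r^3 + r^2 - 12*r) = (r - 5)*(r - 3)*(r^2 + 4*r) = r*(r - 5)*(r - 3)*(r + 4)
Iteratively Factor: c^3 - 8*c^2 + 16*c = (c)*(c^2 - 8*c + 16) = c*(c - 4)*(c - 4)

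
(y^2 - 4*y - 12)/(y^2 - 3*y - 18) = (y + 2)/(y + 3)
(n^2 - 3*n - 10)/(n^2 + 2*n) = (n - 5)/n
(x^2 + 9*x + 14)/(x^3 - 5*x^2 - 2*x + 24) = (x + 7)/(x^2 - 7*x + 12)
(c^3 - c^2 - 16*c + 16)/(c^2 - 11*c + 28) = (c^2 + 3*c - 4)/(c - 7)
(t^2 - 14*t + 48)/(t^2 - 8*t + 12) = (t - 8)/(t - 2)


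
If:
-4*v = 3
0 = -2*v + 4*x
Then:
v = -3/4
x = -3/8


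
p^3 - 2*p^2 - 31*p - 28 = (p - 7)*(p + 1)*(p + 4)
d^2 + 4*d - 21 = (d - 3)*(d + 7)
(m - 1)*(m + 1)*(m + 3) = m^3 + 3*m^2 - m - 3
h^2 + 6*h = h*(h + 6)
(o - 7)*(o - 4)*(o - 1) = o^3 - 12*o^2 + 39*o - 28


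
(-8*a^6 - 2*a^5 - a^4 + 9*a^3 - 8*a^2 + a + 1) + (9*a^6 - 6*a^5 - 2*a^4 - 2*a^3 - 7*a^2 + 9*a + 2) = a^6 - 8*a^5 - 3*a^4 + 7*a^3 - 15*a^2 + 10*a + 3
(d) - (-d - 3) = 2*d + 3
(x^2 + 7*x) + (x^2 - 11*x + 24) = 2*x^2 - 4*x + 24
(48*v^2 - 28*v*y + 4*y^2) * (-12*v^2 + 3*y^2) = -576*v^4 + 336*v^3*y + 96*v^2*y^2 - 84*v*y^3 + 12*y^4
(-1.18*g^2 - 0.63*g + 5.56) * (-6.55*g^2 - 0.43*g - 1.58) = 7.729*g^4 + 4.6339*g^3 - 34.2827*g^2 - 1.3954*g - 8.7848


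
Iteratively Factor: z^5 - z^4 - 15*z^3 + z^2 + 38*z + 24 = (z + 3)*(z^4 - 4*z^3 - 3*z^2 + 10*z + 8) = (z + 1)*(z + 3)*(z^3 - 5*z^2 + 2*z + 8) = (z - 2)*(z + 1)*(z + 3)*(z^2 - 3*z - 4) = (z - 2)*(z + 1)^2*(z + 3)*(z - 4)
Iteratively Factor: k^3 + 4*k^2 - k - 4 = (k + 1)*(k^2 + 3*k - 4) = (k - 1)*(k + 1)*(k + 4)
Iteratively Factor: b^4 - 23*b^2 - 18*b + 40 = (b - 5)*(b^3 + 5*b^2 + 2*b - 8) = (b - 5)*(b - 1)*(b^2 + 6*b + 8) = (b - 5)*(b - 1)*(b + 4)*(b + 2)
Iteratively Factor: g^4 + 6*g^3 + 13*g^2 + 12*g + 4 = (g + 2)*(g^3 + 4*g^2 + 5*g + 2) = (g + 2)^2*(g^2 + 2*g + 1) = (g + 1)*(g + 2)^2*(g + 1)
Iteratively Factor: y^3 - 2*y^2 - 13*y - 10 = (y + 2)*(y^2 - 4*y - 5) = (y + 1)*(y + 2)*(y - 5)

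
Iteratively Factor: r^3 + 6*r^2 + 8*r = (r + 2)*(r^2 + 4*r) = r*(r + 2)*(r + 4)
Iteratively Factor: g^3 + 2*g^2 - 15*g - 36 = (g + 3)*(g^2 - g - 12) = (g - 4)*(g + 3)*(g + 3)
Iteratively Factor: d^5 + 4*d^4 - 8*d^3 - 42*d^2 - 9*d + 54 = (d + 3)*(d^4 + d^3 - 11*d^2 - 9*d + 18) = (d - 3)*(d + 3)*(d^3 + 4*d^2 + d - 6) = (d - 3)*(d - 1)*(d + 3)*(d^2 + 5*d + 6) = (d - 3)*(d - 1)*(d + 2)*(d + 3)*(d + 3)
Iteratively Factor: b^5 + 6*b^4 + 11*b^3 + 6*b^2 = (b + 1)*(b^4 + 5*b^3 + 6*b^2) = b*(b + 1)*(b^3 + 5*b^2 + 6*b) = b*(b + 1)*(b + 2)*(b^2 + 3*b) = b^2*(b + 1)*(b + 2)*(b + 3)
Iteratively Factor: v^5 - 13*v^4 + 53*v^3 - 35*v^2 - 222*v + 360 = (v - 4)*(v^4 - 9*v^3 + 17*v^2 + 33*v - 90) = (v - 4)*(v + 2)*(v^3 - 11*v^2 + 39*v - 45) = (v - 4)*(v - 3)*(v + 2)*(v^2 - 8*v + 15) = (v - 5)*(v - 4)*(v - 3)*(v + 2)*(v - 3)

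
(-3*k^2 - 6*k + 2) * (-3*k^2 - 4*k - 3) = 9*k^4 + 30*k^3 + 27*k^2 + 10*k - 6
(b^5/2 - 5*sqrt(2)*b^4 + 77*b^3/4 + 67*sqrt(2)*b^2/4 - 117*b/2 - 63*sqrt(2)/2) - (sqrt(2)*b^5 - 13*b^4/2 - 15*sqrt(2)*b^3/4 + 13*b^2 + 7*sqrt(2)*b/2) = -sqrt(2)*b^5 + b^5/2 - 5*sqrt(2)*b^4 + 13*b^4/2 + 15*sqrt(2)*b^3/4 + 77*b^3/4 - 13*b^2 + 67*sqrt(2)*b^2/4 - 117*b/2 - 7*sqrt(2)*b/2 - 63*sqrt(2)/2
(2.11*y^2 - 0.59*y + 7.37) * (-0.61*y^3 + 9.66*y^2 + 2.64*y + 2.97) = -1.2871*y^5 + 20.7425*y^4 - 4.6247*y^3 + 75.9033*y^2 + 17.7045*y + 21.8889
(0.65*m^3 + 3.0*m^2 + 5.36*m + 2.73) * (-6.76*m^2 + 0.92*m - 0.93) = -4.394*m^5 - 19.682*m^4 - 34.0781*m^3 - 16.3136*m^2 - 2.4732*m - 2.5389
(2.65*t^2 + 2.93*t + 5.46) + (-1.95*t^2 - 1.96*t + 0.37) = 0.7*t^2 + 0.97*t + 5.83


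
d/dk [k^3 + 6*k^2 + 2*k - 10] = 3*k^2 + 12*k + 2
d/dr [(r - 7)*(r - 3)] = 2*r - 10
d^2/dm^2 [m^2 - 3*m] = 2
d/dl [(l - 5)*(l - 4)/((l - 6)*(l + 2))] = (5*l^2 - 64*l + 188)/(l^4 - 8*l^3 - 8*l^2 + 96*l + 144)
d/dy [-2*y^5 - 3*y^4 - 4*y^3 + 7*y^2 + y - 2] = -10*y^4 - 12*y^3 - 12*y^2 + 14*y + 1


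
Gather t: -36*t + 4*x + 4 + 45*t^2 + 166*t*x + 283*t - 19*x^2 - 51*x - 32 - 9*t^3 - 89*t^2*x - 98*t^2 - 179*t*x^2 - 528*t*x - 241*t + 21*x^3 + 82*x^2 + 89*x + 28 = -9*t^3 + t^2*(-89*x - 53) + t*(-179*x^2 - 362*x + 6) + 21*x^3 + 63*x^2 + 42*x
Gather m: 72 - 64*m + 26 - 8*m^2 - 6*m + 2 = -8*m^2 - 70*m + 100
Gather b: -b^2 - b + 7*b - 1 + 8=-b^2 + 6*b + 7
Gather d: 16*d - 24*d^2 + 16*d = -24*d^2 + 32*d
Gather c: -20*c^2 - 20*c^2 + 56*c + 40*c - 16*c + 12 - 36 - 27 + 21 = -40*c^2 + 80*c - 30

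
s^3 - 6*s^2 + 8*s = s*(s - 4)*(s - 2)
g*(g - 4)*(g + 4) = g^3 - 16*g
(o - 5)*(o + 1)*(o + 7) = o^3 + 3*o^2 - 33*o - 35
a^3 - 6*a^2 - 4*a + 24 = (a - 6)*(a - 2)*(a + 2)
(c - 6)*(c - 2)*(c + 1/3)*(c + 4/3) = c^4 - 19*c^3/3 - 8*c^2/9 + 148*c/9 + 16/3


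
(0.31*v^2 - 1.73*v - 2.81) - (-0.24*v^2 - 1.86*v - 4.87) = 0.55*v^2 + 0.13*v + 2.06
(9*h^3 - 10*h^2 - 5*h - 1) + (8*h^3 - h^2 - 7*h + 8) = 17*h^3 - 11*h^2 - 12*h + 7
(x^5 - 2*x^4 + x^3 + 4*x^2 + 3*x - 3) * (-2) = -2*x^5 + 4*x^4 - 2*x^3 - 8*x^2 - 6*x + 6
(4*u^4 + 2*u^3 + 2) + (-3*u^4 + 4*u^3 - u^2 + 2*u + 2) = u^4 + 6*u^3 - u^2 + 2*u + 4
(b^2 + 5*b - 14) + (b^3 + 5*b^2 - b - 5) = b^3 + 6*b^2 + 4*b - 19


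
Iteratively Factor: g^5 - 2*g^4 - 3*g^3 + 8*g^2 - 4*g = (g - 1)*(g^4 - g^3 - 4*g^2 + 4*g) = (g - 2)*(g - 1)*(g^3 + g^2 - 2*g) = (g - 2)*(g - 1)^2*(g^2 + 2*g) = (g - 2)*(g - 1)^2*(g + 2)*(g)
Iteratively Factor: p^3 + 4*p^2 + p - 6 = (p - 1)*(p^2 + 5*p + 6) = (p - 1)*(p + 3)*(p + 2)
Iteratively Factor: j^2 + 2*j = (j)*(j + 2)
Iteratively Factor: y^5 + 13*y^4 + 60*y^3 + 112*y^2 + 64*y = (y)*(y^4 + 13*y^3 + 60*y^2 + 112*y + 64) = y*(y + 1)*(y^3 + 12*y^2 + 48*y + 64) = y*(y + 1)*(y + 4)*(y^2 + 8*y + 16) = y*(y + 1)*(y + 4)^2*(y + 4)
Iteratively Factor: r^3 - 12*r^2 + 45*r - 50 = (r - 2)*(r^2 - 10*r + 25) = (r - 5)*(r - 2)*(r - 5)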